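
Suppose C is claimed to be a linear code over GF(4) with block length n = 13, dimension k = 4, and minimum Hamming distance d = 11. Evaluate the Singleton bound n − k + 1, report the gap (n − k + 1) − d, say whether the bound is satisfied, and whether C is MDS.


Singleton RHS = n − k + 1 = 10, slack = -1, bound violated (no such code; not MDS).

Singleton bound: d ≤ n − k + 1.
Here n = 13, k = 4, so n − k + 1 = 10.
Given d = 11, check d ≤ 10: NO.
Slack = (n − k + 1) − d = -1.
The slack is negative: d = 11 exceeds n − k + 1 = 10 by 1, so the Singleton bound is violated and no linear [13, 4, 11]_4 code can exist. In particular it is not MDS (MDS requires d = n − k + 1 exactly).
Description: the claimed parameters are [13, 4, 11]_4; such a code would be impossible (violates the Singleton bound).


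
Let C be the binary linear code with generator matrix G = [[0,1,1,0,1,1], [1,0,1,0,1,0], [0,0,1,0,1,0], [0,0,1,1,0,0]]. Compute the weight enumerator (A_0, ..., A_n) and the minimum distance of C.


Weight distribution: A_0 = 1, A_1 = 1, A_2 = 4, A_3 = 4, A_4 = 3, A_5 = 3. Minimum distance d = 1.

Enumerate all 2^4 = 16 messages m ∈ F_2^4.
For each, compute codeword c = mG in F_2^6, then tally its weight.
  m = 0000 → c = 000000, weight = 0.
  m = 1000 → c = 011011, weight = 4.
  m = 0100 → c = 101010, weight = 3.
  m = 1100 → c = 110001, weight = 3.
  m = 0010 → c = 001010, weight = 2.
  m = 1010 → c = 010001, weight = 2.
  m = 0110 → c = 100000, weight = 1.
  m = 1110 → c = 111011, weight = 5.
  m = 0001 → c = 001100, weight = 2.
  m = 1001 → c = 010111, weight = 4.
  m = 0101 → c = 100110, weight = 3.
  m = 1101 → c = 111101, weight = 5.
  m = 0011 → c = 000110, weight = 2.
  m = 1011 → c = 011101, weight = 4.
  m = 0111 → c = 101100, weight = 3.
  m = 1111 → c = 110111, weight = 5.
Tally weights:
  weight 0: 1 codewords.
  weight 1: 1 codewords.
  weight 2: 4 codewords.
  weight 3: 4 codewords.
  weight 4: 3 codewords.
  weight 5: 3 codewords.
Minimum distance d = smallest w > 0 with A_w > 0 = 1.
Sanity: Σ A_w = 16 = 2^4 = 16 ✓.


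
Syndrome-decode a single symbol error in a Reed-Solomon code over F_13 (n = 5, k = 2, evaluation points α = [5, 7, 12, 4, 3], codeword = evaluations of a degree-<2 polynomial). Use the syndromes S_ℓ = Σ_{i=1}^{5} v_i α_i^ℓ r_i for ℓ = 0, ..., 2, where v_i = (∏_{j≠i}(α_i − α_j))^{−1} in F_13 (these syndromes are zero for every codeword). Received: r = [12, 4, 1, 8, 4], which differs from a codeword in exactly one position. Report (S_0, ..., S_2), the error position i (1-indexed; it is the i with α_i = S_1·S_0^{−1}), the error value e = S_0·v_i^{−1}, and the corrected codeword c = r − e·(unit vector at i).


S = (1, 7, 10), error at position 2, error magnitude e = 10, c = [12, 7, 1, 8, 4].

Step 1: column multipliers v_i = (∏_{j≠i}(α_i − α_j))^{−1} mod 13.
  i = 1 (α = 5): (5−7)(5−12)(5−4)(5−3) = (−2)·(−7)·1·2 = 28 ≡ 2, so v_1 = 2^{−1} = 7 (mod 13).
  i = 2 (α = 7): (7−5)(7−12)(7−4)(7−3) = 2·(−5)·3·4 = −120 ≡ 10, so v_2 = 10^{−1} = 4 (mod 13).
  i = 3 (α = 12): (12−5)(12−7)(12−4)(12−3) = 7·5·8·9 = 2520 ≡ 11, so v_3 = 11^{−1} = 6 (mod 13).
  i = 4 (α = 4): (4−5)(4−7)(4−12)(4−3) = (−1)·(−3)·(−8)·1 = −24 ≡ 2, so v_4 = 2^{−1} = 7 (mod 13).
  i = 5 (α = 3): (3−5)(3−7)(3−12)(3−4) = (−2)·(−4)·(−9)·(−1) = 72 ≡ 7, so v_5 = 7^{−1} = 2 (mod 13).
  v = [7, 4, 6, 7, 2].
Step 2: syndromes of r = [12, 4, 1, 8, 4] (all sums mod 13).
  S_0 = Σ v_i r_i = 7·12 + 4·4 + 6·1 + 7·8 + 2·4 = 170 ≡ 1.
  S_1 = Σ v_i α_i r_i = 7·5·12 + 4·7·4 + 6·12·1 + 7·4·8 + 2·3·4 = 852 ≡ 7.
  α_i^2 mod 13 = [12, 10, 1, 3, 9].
  S_2 = Σ v_i α_i^2 r_i = 7·12·12 + 4·10·4 + 6·1·1 + 7·3·8 + 2·9·4 = 1414 ≡ 10.
  S = (1, 7, 10) ≠ 0, so r is not a codeword (an error is present).
Step 3: locate the error. For a single error e at position i, S_ℓ = v_i·e·α_i^ℓ, so α_err = S_1/S_0.
  S_0^{−1} = 1^{−1} = 1 (mod 13), so α_err = 7·1 = 7 ≡ 7 = α_2. Error position i = 2.
  Consistency check: S_2/S_1 = 10·2 = 20 ≡ 7 = α_err ✓ (single-error assumption holds).
Step 4: error magnitude e = S_0/v_2 = S_0·∏_{j≠2}(α_2 − α_j) = 1·10 = 10 ≡ 10 (mod 13).
Step 5: correct position 2: c_2 = r_2 − e = 4 − 10 ≡ 7 (mod 13). Hence c = [12, 7, 1, 8, 4].
  Check: interpolating c through the α_i gives m(x) = 5 + 4·x (degree < 2) with m(α_i) = c_i for every i, so c is indeed a codeword.


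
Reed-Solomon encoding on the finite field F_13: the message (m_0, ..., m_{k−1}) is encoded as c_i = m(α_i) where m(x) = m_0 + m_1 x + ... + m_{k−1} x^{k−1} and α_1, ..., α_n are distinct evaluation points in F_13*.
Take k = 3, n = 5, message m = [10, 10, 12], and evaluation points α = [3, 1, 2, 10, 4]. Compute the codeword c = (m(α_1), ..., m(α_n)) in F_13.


c = [5, 6, 0, 10, 8]

Message polynomial: m(x) = 10 + 10·x + 12·x^2 (mod 13).
For each evaluation point α_i, compute m(α_i) mod 13:
  α_1 = 3: Horner steps 12 → 7 → 5, so m(3) = 5.
  α_2 = 1: Horner steps 12 → 9 → 6, so m(1) = 6.
  α_3 = 2: Horner steps 12 → 8 → 0, so m(2) = 0.
  α_4 = 10: Horner steps 12 → 0 → 10, so m(10) = 10.
  α_5 = 4: Horner steps 12 → 6 → 8, so m(4) = 8.
Codeword c = [5, 6, 0, 10, 8] ∈ F_13^5.


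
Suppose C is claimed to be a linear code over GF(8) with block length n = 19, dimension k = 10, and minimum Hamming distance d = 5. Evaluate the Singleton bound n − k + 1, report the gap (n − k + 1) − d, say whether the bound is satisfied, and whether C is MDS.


Singleton RHS = n − k + 1 = 10, slack = 5, bound satisfied, not MDS.

Singleton bound: d ≤ n − k + 1.
Here n = 19, k = 10, so n − k + 1 = 10.
Given d = 5, check d ≤ 10: YES.
Slack = (n − k + 1) − d = 5.
The code is NOT MDS (slack = 5 > 0).
Description: the claimed parameters are [19, 10, 5]_8; such a code would be non-MDS.


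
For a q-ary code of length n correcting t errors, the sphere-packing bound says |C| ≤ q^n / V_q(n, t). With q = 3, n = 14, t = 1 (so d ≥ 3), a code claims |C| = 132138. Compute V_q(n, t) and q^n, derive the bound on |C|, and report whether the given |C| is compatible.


V_q(n, t) = 29, q^n = 4782969, Hamming bound = 164929, |C| = 132138 ≤ bound (satisfied).

Step 1: Compute V_q(n, t) = Σ_{j=0}^1 C(n, j) (q−1)^j.
  j = 0: C(14,0)·(2)^0 = 1·1 = 1.
  j = 1: C(14,1)·(2)^1 = 14·2 = 28.
  V_q(n, t) = 1 + 28 = 29.
Step 2: q^n = 3^14 = 4782969.
Step 3: Hamming bound ⌊q^n / V_q(n,t)⌋ = ⌊4782969/29⌋ = 164929.
Step 4: Compare |C| = 132138 to 164929: satisfied.
The claimed |C| lies below the Hamming bound.


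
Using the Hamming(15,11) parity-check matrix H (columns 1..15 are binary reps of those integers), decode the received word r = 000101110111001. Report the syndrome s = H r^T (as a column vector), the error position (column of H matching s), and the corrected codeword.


s = (1, 1, 1, 1)^T, error position = 15, corrected codeword c = 000101110111000

Compute s = H r^T mod 2 one row at a time:
  s_1 = 1 + 0 + 1 + 1 + 1 + 0 + 0 + 1 = 5 ≡ 1 (mod 2).
  s_2 = 1 + 0 + 1 + 1 + 1 + 0 + 0 + 1 = 5 ≡ 1 (mod 2).
  s_3 = 0 + 0 + 1 + 1 + 1 + 1 + 0 + 1 = 5 ≡ 1 (mod 2).
  s_4 = 0 + 0 + 0 + 1 + 0 + 1 + 0 + 1 = 3 ≡ 1 (mod 2).
s = (1, 1, 1, 1)^T — this equals column 15 of H (binary 1111), so error is at position 15.
Correct: flip bit 15 of r = 000101110111001 to get c = 000101110111000.


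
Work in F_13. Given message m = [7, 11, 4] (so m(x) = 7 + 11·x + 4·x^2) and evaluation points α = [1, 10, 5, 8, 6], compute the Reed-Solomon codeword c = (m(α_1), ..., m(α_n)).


c = [9, 10, 6, 0, 9]

Message polynomial: m(x) = 7 + 11·x + 4·x^2 (mod 13).
For each evaluation point α_i, compute m(α_i) mod 13:
  α_1 = 1: Horner steps 4 → 2 → 9, so m(1) = 9.
  α_2 = 10: Horner steps 4 → 12 → 10, so m(10) = 10.
  α_3 = 5: Horner steps 4 → 5 → 6, so m(5) = 6.
  α_4 = 8: Horner steps 4 → 4 → 0, so m(8) = 0.
  α_5 = 6: Horner steps 4 → 9 → 9, so m(6) = 9.
Codeword c = [9, 10, 6, 0, 9] ∈ F_13^5.


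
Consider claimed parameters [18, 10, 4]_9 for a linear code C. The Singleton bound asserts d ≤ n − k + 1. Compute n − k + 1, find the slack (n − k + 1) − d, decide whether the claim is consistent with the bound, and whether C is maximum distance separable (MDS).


Singleton RHS = n − k + 1 = 9, slack = 5, bound satisfied, not MDS.

Singleton bound: d ≤ n − k + 1.
Here n = 18, k = 10, so n − k + 1 = 9.
Given d = 4, check d ≤ 9: YES.
Slack = (n − k + 1) − d = 5.
The code is NOT MDS (slack = 5 > 0).
Description: the claimed parameters are [18, 10, 4]_9; such a code would be non-MDS.


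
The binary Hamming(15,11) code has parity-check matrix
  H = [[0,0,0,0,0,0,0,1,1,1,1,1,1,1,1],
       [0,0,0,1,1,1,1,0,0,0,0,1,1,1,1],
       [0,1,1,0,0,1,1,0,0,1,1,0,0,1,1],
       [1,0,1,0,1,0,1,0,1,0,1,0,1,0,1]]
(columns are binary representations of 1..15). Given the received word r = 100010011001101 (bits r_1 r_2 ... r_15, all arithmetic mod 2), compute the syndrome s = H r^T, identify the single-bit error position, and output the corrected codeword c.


s = (1, 0, 1, 1)^T, error position = 11, corrected codeword c = 100010011011101

Compute s = H r^T mod 2 one row at a time:
  s_1 = 1 + 1 + 0 + 0 + 1 + 1 + 0 + 1 = 5 ≡ 1 (mod 2).
  s_2 = 0 + 1 + 0 + 0 + 1 + 1 + 0 + 1 = 4 ≡ 0 (mod 2).
  s_3 = 0 + 0 + 0 + 0 + 0 + 0 + 0 + 1 = 1 ≡ 1 (mod 2).
  s_4 = 1 + 0 + 1 + 0 + 1 + 0 + 1 + 1 = 5 ≡ 1 (mod 2).
s = (1, 0, 1, 1)^T — this equals column 11 of H (binary 1011), so error is at position 11.
Correct: flip bit 11 of r = 100010011001101 to get c = 100010011011101.


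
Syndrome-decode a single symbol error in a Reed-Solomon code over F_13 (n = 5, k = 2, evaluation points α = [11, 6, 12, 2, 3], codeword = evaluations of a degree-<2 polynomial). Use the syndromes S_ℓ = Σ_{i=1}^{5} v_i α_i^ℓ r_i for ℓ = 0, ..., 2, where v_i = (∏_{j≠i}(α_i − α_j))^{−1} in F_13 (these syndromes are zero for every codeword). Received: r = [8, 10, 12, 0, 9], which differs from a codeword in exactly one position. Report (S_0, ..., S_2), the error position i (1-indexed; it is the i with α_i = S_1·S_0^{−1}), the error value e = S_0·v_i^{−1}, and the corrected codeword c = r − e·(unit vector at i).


S = (11, 4, 5), error at position 1, error magnitude e = 5, c = [3, 10, 12, 0, 9].

Step 1: column multipliers v_i = (∏_{j≠i}(α_i − α_j))^{−1} mod 13.
  i = 1 (α = 11): (11−6)(11−12)(11−2)(11−3) = 5·(−1)·9·8 = −360 ≡ 4, so v_1 = 4^{−1} = 10 (mod 13).
  i = 2 (α = 6): (6−11)(6−12)(6−2)(6−3) = (−5)·(−6)·4·3 = 360 ≡ 9, so v_2 = 9^{−1} = 3 (mod 13).
  i = 3 (α = 12): (12−11)(12−6)(12−2)(12−3) = 1·6·10·9 = 540 ≡ 7, so v_3 = 7^{−1} = 2 (mod 13).
  i = 4 (α = 2): (2−11)(2−6)(2−12)(2−3) = (−9)·(−4)·(−10)·(−1) = 360 ≡ 9, so v_4 = 9^{−1} = 3 (mod 13).
  i = 5 (α = 3): (3−11)(3−6)(3−12)(3−2) = (−8)·(−3)·(−9)·1 = −216 ≡ 5, so v_5 = 5^{−1} = 8 (mod 13).
  v = [10, 3, 2, 3, 8].
Step 2: syndromes of r = [8, 10, 12, 0, 9] (all sums mod 13).
  S_0 = Σ v_i r_i = 10·8 + 3·10 + 2·12 + 3·0 + 8·9 = 206 ≡ 11.
  S_1 = Σ v_i α_i r_i = 10·11·8 + 3·6·10 + 2·12·12 + 3·2·0 + 8·3·9 = 1564 ≡ 4.
  α_i^2 mod 13 = [4, 10, 1, 4, 9].
  S_2 = Σ v_i α_i^2 r_i = 10·4·8 + 3·10·10 + 2·1·12 + 3·4·0 + 8·9·9 = 1292 ≡ 5.
  S = (11, 4, 5) ≠ 0, so r is not a codeword (an error is present).
Step 3: locate the error. For a single error e at position i, S_ℓ = v_i·e·α_i^ℓ, so α_err = S_1/S_0.
  S_0^{−1} = 11^{−1} = 6 (mod 13), so α_err = 4·6 = 24 ≡ 11 = α_1. Error position i = 1.
  Consistency check: S_2/S_1 = 5·10 = 50 ≡ 11 = α_err ✓ (single-error assumption holds).
Step 4: error magnitude e = S_0/v_1 = S_0·∏_{j≠1}(α_1 − α_j) = 11·4 = 44 ≡ 5 (mod 13).
Step 5: correct position 1: c_1 = r_1 − e = 8 − 5 ≡ 3 (mod 13). Hence c = [3, 10, 12, 0, 9].
  Check: interpolating c through the α_i gives m(x) = 8 + 9·x (degree < 2) with m(α_i) = c_i for every i, so c is indeed a codeword.


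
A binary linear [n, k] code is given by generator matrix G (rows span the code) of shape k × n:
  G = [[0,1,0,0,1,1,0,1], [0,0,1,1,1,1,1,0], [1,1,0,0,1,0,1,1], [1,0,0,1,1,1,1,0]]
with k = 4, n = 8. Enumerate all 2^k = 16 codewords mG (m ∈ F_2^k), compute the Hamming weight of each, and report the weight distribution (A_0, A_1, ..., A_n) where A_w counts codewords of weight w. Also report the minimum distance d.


Weight distribution: A_0 = 1, A_2 = 2, A_3 = 2, A_4 = 3, A_5 = 6, A_6 = 2. Minimum distance d = 2.

Enumerate all 2^4 = 16 messages m ∈ F_2^4.
For each, compute codeword c = mG in F_2^8, then tally its weight.
  m = 0000 → c = 00000000, weight = 0.
  m = 1000 → c = 01001101, weight = 4.
  m = 0100 → c = 00111110, weight = 5.
  m = 1100 → c = 01110011, weight = 5.
  m = 0010 → c = 11001011, weight = 5.
  m = 1010 → c = 10000110, weight = 3.
  m = 0110 → c = 11110101, weight = 6.
  m = 1110 → c = 10111000, weight = 4.
  m = 0001 → c = 10011110, weight = 5.
  m = 1001 → c = 11010011, weight = 5.
  m = 0101 → c = 10100000, weight = 2.
  m = 1101 → c = 11101101, weight = 6.
  m = 0011 → c = 01010101, weight = 4.
  m = 1011 → c = 00011000, weight = 2.
  m = 0111 → c = 01101011, weight = 5.
  m = 1111 → c = 00100110, weight = 3.
Tally weights:
  weight 0: 1 codewords.
  weight 2: 2 codewords.
  weight 3: 2 codewords.
  weight 4: 3 codewords.
  weight 5: 6 codewords.
  weight 6: 2 codewords.
Minimum distance d = smallest w > 0 with A_w > 0 = 2.
Sanity: Σ A_w = 16 = 2^4 = 16 ✓.


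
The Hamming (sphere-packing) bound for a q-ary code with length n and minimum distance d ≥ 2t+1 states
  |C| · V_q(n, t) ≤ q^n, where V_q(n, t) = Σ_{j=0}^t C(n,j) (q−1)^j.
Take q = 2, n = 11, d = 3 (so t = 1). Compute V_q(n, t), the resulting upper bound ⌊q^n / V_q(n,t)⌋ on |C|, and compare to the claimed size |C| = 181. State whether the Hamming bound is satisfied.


V_q(n, t) = 12, q^n = 2048, Hamming bound = 170, |C| = 181 > bound (violated).

Step 1: Compute V_q(n, t) = Σ_{j=0}^1 C(n, j) (q−1)^j.
  j = 0: C(11,0)·(1)^0 = 1·1 = 1.
  j = 1: C(11,1)·(1)^1 = 11·1 = 11.
  V_q(n, t) = 1 + 11 = 12.
Step 2: q^n = 2^11 = 2048.
Step 3: Hamming bound ⌊q^n / V_q(n,t)⌋ = ⌊2048/12⌋ = 170.
Step 4: Compare |C| = 181 to 170: violated.
The claimed |C| lies above the Hamming bound, so no 2-ary code of length 11 with d ≥ 3 can have 181 codewords.


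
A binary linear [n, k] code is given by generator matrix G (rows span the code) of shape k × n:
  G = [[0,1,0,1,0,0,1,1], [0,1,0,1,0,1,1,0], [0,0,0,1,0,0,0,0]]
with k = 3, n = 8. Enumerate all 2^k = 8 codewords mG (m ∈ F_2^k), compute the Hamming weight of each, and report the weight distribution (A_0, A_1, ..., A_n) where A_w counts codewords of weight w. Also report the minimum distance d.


Weight distribution: A_0 = 1, A_1 = 1, A_2 = 1, A_3 = 3, A_4 = 2. Minimum distance d = 1.

Enumerate all 2^3 = 8 messages m ∈ F_2^3.
For each, compute codeword c = mG in F_2^8, then tally its weight.
  m = 000 → c = 00000000, weight = 0.
  m = 100 → c = 01010011, weight = 4.
  m = 010 → c = 01010110, weight = 4.
  m = 110 → c = 00000101, weight = 2.
  m = 001 → c = 00010000, weight = 1.
  m = 101 → c = 01000011, weight = 3.
  m = 011 → c = 01000110, weight = 3.
  m = 111 → c = 00010101, weight = 3.
Tally weights:
  weight 0: 1 codewords.
  weight 1: 1 codewords.
  weight 2: 1 codewords.
  weight 3: 3 codewords.
  weight 4: 2 codewords.
Minimum distance d = smallest w > 0 with A_w > 0 = 1.
Sanity: Σ A_w = 8 = 2^3 = 8 ✓.


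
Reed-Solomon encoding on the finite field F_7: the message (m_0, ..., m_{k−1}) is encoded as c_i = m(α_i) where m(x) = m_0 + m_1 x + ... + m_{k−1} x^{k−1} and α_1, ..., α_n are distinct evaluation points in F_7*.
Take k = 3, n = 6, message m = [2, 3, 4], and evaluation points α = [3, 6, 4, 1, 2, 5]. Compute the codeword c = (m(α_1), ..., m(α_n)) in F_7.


c = [5, 3, 1, 2, 3, 5]

Message polynomial: m(x) = 2 + 3·x + 4·x^2 (mod 7).
For each evaluation point α_i, compute m(α_i) mod 7:
  α_1 = 3: Horner steps 4 → 1 → 5, so m(3) = 5.
  α_2 = 6: Horner steps 4 → 6 → 3, so m(6) = 3.
  α_3 = 4: Horner steps 4 → 5 → 1, so m(4) = 1.
  α_4 = 1: Horner steps 4 → 0 → 2, so m(1) = 2.
  α_5 = 2: Horner steps 4 → 4 → 3, so m(2) = 3.
  α_6 = 5: Horner steps 4 → 2 → 5, so m(5) = 5.
Codeword c = [5, 3, 1, 2, 3, 5] ∈ F_7^6.


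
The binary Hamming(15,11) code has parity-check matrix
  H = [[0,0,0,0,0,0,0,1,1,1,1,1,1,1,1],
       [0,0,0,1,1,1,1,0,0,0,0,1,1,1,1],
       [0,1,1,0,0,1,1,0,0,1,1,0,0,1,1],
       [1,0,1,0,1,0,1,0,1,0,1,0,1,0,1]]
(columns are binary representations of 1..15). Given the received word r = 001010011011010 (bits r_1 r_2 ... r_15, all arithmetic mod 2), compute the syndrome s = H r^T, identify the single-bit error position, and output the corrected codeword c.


s = (1, 1, 1, 0)^T, error position = 14, corrected codeword c = 001010011011000

Compute s = H r^T mod 2 one row at a time:
  s_1 = 1 + 1 + 0 + 1 + 1 + 0 + 1 + 0 = 5 ≡ 1 (mod 2).
  s_2 = 0 + 1 + 0 + 0 + 1 + 0 + 1 + 0 = 3 ≡ 1 (mod 2).
  s_3 = 0 + 1 + 0 + 0 + 0 + 1 + 1 + 0 = 3 ≡ 1 (mod 2).
  s_4 = 0 + 1 + 1 + 0 + 1 + 1 + 0 + 0 = 4 ≡ 0 (mod 2).
s = (1, 1, 1, 0)^T — this equals column 14 of H (binary 1110), so error is at position 14.
Correct: flip bit 14 of r = 001010011011010 to get c = 001010011011000.


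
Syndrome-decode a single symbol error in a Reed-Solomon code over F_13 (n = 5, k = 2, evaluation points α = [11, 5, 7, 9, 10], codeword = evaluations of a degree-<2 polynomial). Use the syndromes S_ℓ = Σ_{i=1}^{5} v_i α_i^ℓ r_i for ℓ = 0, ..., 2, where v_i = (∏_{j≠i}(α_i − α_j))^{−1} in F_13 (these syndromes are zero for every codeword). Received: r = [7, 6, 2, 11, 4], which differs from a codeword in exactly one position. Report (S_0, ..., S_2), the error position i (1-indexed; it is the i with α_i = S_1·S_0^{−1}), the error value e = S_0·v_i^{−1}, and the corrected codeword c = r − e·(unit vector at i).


S = (9, 12, 3), error at position 5, error magnitude e = 8, c = [7, 6, 2, 11, 9].

Step 1: column multipliers v_i = (∏_{j≠i}(α_i − α_j))^{−1} mod 13.
  i = 1 (α = 11): (11−5)(11−7)(11−9)(11−10) = 6·4·2·1 = 48 ≡ 9, so v_1 = 9^{−1} = 3 (mod 13).
  i = 2 (α = 5): (5−11)(5−7)(5−9)(5−10) = (−6)·(−2)·(−4)·(−5) = 240 ≡ 6, so v_2 = 6^{−1} = 11 (mod 13).
  i = 3 (α = 7): (7−11)(7−5)(7−9)(7−10) = (−4)·2·(−2)·(−3) = −48 ≡ 4, so v_3 = 4^{−1} = 10 (mod 13).
  i = 4 (α = 9): (9−11)(9−5)(9−7)(9−10) = (−2)·4·2·(−1) = 16 ≡ 3, so v_4 = 3^{−1} = 9 (mod 13).
  i = 5 (α = 10): (10−11)(10−5)(10−7)(10−9) = (−1)·5·3·1 = −15 ≡ 11, so v_5 = 11^{−1} = 6 (mod 13).
  v = [3, 11, 10, 9, 6].
Step 2: syndromes of r = [7, 6, 2, 11, 4] (all sums mod 13).
  S_0 = Σ v_i r_i = 3·7 + 11·6 + 10·2 + 9·11 + 6·4 = 230 ≡ 9.
  S_1 = Σ v_i α_i r_i = 3·11·7 + 11·5·6 + 10·7·2 + 9·9·11 + 6·10·4 = 1832 ≡ 12.
  α_i^2 mod 13 = [4, 12, 10, 3, 9].
  S_2 = Σ v_i α_i^2 r_i = 3·4·7 + 11·12·6 + 10·10·2 + 9·3·11 + 6·9·4 = 1589 ≡ 3.
  S = (9, 12, 3) ≠ 0, so r is not a codeword (an error is present).
Step 3: locate the error. For a single error e at position i, S_ℓ = v_i·e·α_i^ℓ, so α_err = S_1/S_0.
  S_0^{−1} = 9^{−1} = 3 (mod 13), so α_err = 12·3 = 36 ≡ 10 = α_5. Error position i = 5.
  Consistency check: S_2/S_1 = 3·12 = 36 ≡ 10 = α_err ✓ (single-error assumption holds).
Step 4: error magnitude e = S_0/v_5 = S_0·∏_{j≠5}(α_5 − α_j) = 9·11 = 99 ≡ 8 (mod 13).
Step 5: correct position 5: c_5 = r_5 − e = 4 − 8 ≡ 9 (mod 13). Hence c = [7, 6, 2, 11, 9].
  Check: interpolating c through the α_i gives m(x) = 3 + 11·x (degree < 2) with m(α_i) = c_i for every i, so c is indeed a codeword.


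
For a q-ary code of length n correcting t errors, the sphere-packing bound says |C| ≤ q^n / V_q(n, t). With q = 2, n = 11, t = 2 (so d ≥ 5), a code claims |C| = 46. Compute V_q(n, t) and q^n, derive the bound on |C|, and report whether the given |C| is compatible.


V_q(n, t) = 67, q^n = 2048, Hamming bound = 30, |C| = 46 > bound (violated).

Step 1: Compute V_q(n, t) = Σ_{j=0}^2 C(n, j) (q−1)^j.
  j = 0: C(11,0)·(1)^0 = 1·1 = 1.
  j = 1: C(11,1)·(1)^1 = 11·1 = 11.
  j = 2: C(11,2)·(1)^2 = 55·1 = 55.
  V_q(n, t) = 1 + 11 + 55 = 67.
Step 2: q^n = 2^11 = 2048.
Step 3: Hamming bound ⌊q^n / V_q(n,t)⌋ = ⌊2048/67⌋ = 30.
Step 4: Compare |C| = 46 to 30: violated.
The claimed |C| lies above the Hamming bound, so no 2-ary code of length 11 with d ≥ 5 can have 46 codewords.


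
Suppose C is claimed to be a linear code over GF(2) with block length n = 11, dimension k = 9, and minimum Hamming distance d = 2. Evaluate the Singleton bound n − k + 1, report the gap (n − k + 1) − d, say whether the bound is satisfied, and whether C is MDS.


Singleton RHS = n − k + 1 = 3, slack = 1, bound satisfied, not MDS.

Singleton bound: d ≤ n − k + 1.
Here n = 11, k = 9, so n − k + 1 = 3.
Given d = 2, check d ≤ 3: YES.
Slack = (n − k + 1) − d = 1.
The code is NOT MDS (slack = 1 > 0).
Description: the claimed parameters are [11, 9, 2]_2; such a code would be non-MDS.


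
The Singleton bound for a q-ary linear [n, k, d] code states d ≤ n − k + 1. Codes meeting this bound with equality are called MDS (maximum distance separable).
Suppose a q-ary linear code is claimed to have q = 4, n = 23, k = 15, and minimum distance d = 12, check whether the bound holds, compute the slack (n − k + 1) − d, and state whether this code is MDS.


Singleton RHS = n − k + 1 = 9, slack = -3, bound violated (no such code; not MDS).

Singleton bound: d ≤ n − k + 1.
Here n = 23, k = 15, so n − k + 1 = 9.
Given d = 12, check d ≤ 9: NO.
Slack = (n − k + 1) − d = -3.
The slack is negative: d = 12 exceeds n − k + 1 = 9 by 3, so the Singleton bound is violated and no linear [23, 15, 12]_4 code can exist. In particular it is not MDS (MDS requires d = n − k + 1 exactly).
Description: the claimed parameters are [23, 15, 12]_4; such a code would be impossible (violates the Singleton bound).


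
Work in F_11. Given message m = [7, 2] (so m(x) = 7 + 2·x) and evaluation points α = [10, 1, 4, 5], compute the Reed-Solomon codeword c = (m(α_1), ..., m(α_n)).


c = [5, 9, 4, 6]

Message polynomial: m(x) = 7 + 2·x (mod 11).
For each evaluation point α_i, compute m(α_i) mod 11:
  α_1 = 10: Horner steps 2 → 5, so m(10) = 5.
  α_2 = 1: Horner steps 2 → 9, so m(1) = 9.
  α_3 = 4: Horner steps 2 → 4, so m(4) = 4.
  α_4 = 5: Horner steps 2 → 6, so m(5) = 6.
Codeword c = [5, 9, 4, 6] ∈ F_11^4.


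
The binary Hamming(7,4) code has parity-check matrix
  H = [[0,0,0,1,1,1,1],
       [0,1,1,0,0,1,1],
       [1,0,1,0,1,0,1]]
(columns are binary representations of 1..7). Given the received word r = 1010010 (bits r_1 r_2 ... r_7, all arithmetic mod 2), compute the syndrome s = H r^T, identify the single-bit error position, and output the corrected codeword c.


s = (1, 0, 0)^T, error position = 4, corrected codeword c = 1011010

Compute s = H r^T mod 2 one row at a time:
  s_1 = 0 + 0 + 1 + 0 = 1 ≡ 1 (mod 2).
  s_2 = 0 + 1 + 1 + 0 = 2 ≡ 0 (mod 2).
  s_3 = 1 + 1 + 0 + 0 = 2 ≡ 0 (mod 2).
s = (1, 0, 0)^T — this equals column 4 of H (binary 100), so error is at position 4.
Correct: flip bit 4 of r = 1010010 to get c = 1011010.


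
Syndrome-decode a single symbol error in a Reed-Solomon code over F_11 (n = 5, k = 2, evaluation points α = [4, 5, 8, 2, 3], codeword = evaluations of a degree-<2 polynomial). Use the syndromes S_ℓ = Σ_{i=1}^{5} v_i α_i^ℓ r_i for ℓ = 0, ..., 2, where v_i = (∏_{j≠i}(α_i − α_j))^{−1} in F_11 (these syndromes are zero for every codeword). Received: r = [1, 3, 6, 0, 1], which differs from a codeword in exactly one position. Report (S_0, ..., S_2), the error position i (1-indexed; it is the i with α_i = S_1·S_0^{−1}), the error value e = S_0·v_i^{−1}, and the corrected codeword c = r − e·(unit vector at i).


S = (4, 5, 9), error at position 1, error magnitude e = 10, c = [2, 3, 6, 0, 1].

Step 1: column multipliers v_i = (∏_{j≠i}(α_i − α_j))^{−1} mod 11.
  i = 1 (α = 4): (4−5)(4−8)(4−2)(4−3) = (−1)·(−4)·2·1 = 8 ≡ 8, so v_1 = 8^{−1} = 7 (mod 11).
  i = 2 (α = 5): (5−4)(5−8)(5−2)(5−3) = 1·(−3)·3·2 = −18 ≡ 4, so v_2 = 4^{−1} = 3 (mod 11).
  i = 3 (α = 8): (8−4)(8−5)(8−2)(8−3) = 4·3·6·5 = 360 ≡ 8, so v_3 = 8^{−1} = 7 (mod 11).
  i = 4 (α = 2): (2−4)(2−5)(2−8)(2−3) = (−2)·(−3)·(−6)·(−1) = 36 ≡ 3, so v_4 = 3^{−1} = 4 (mod 11).
  i = 5 (α = 3): (3−4)(3−5)(3−8)(3−2) = (−1)·(−2)·(−5)·1 = −10 ≡ 1, so v_5 = 1^{−1} = 1 (mod 11).
  v = [7, 3, 7, 4, 1].
Step 2: syndromes of r = [1, 3, 6, 0, 1] (all sums mod 11).
  S_0 = Σ v_i r_i = 7·1 + 3·3 + 7·6 + 4·0 + 1·1 = 59 ≡ 4.
  S_1 = Σ v_i α_i r_i = 7·4·1 + 3·5·3 + 7·8·6 + 4·2·0 + 1·3·1 = 412 ≡ 5.
  α_i^2 mod 11 = [5, 3, 9, 4, 9].
  S_2 = Σ v_i α_i^2 r_i = 7·5·1 + 3·3·3 + 7·9·6 + 4·4·0 + 1·9·1 = 449 ≡ 9.
  S = (4, 5, 9) ≠ 0, so r is not a codeword (an error is present).
Step 3: locate the error. For a single error e at position i, S_ℓ = v_i·e·α_i^ℓ, so α_err = S_1/S_0.
  S_0^{−1} = 4^{−1} = 3 (mod 11), so α_err = 5·3 = 15 ≡ 4 = α_1. Error position i = 1.
  Consistency check: S_2/S_1 = 9·9 = 81 ≡ 4 = α_err ✓ (single-error assumption holds).
Step 4: error magnitude e = S_0/v_1 = S_0·∏_{j≠1}(α_1 − α_j) = 4·8 = 32 ≡ 10 (mod 11).
Step 5: correct position 1: c_1 = r_1 − e = 1 − 10 ≡ 2 (mod 11). Hence c = [2, 3, 6, 0, 1].
  Check: interpolating c through the α_i gives m(x) = 9 + 1·x (degree < 2) with m(α_i) = c_i for every i, so c is indeed a codeword.


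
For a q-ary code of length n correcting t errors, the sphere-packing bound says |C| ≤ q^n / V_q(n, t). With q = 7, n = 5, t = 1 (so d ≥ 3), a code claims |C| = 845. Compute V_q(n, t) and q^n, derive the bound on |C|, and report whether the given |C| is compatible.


V_q(n, t) = 31, q^n = 16807, Hamming bound = 542, |C| = 845 > bound (violated).

Step 1: Compute V_q(n, t) = Σ_{j=0}^1 C(n, j) (q−1)^j.
  j = 0: C(5,0)·(6)^0 = 1·1 = 1.
  j = 1: C(5,1)·(6)^1 = 5·6 = 30.
  V_q(n, t) = 1 + 30 = 31.
Step 2: q^n = 7^5 = 16807.
Step 3: Hamming bound ⌊q^n / V_q(n,t)⌋ = ⌊16807/31⌋ = 542.
Step 4: Compare |C| = 845 to 542: violated.
The claimed |C| lies above the Hamming bound, so no 7-ary code of length 5 with d ≥ 3 can have 845 codewords.


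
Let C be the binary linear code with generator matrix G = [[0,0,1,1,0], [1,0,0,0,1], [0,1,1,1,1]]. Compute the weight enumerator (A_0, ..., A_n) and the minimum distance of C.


Weight distribution: A_0 = 1, A_2 = 4, A_4 = 3. Minimum distance d = 2.

Enumerate all 2^3 = 8 messages m ∈ F_2^3.
For each, compute codeword c = mG in F_2^5, then tally its weight.
  m = 000 → c = 00000, weight = 0.
  m = 100 → c = 00110, weight = 2.
  m = 010 → c = 10001, weight = 2.
  m = 110 → c = 10111, weight = 4.
  m = 001 → c = 01111, weight = 4.
  m = 101 → c = 01001, weight = 2.
  m = 011 → c = 11110, weight = 4.
  m = 111 → c = 11000, weight = 2.
Tally weights:
  weight 0: 1 codewords.
  weight 2: 4 codewords.
  weight 4: 3 codewords.
Minimum distance d = smallest w > 0 with A_w > 0 = 2.
Sanity: Σ A_w = 8 = 2^3 = 8 ✓.


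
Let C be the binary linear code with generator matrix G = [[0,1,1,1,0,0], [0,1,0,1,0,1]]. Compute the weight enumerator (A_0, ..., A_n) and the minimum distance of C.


Weight distribution: A_0 = 1, A_2 = 1, A_3 = 2. Minimum distance d = 2.

Enumerate all 2^2 = 4 messages m ∈ F_2^2.
For each, compute codeword c = mG in F_2^6, then tally its weight.
  m = 00 → c = 000000, weight = 0.
  m = 10 → c = 011100, weight = 3.
  m = 01 → c = 010101, weight = 3.
  m = 11 → c = 001001, weight = 2.
Tally weights:
  weight 0: 1 codewords.
  weight 2: 1 codewords.
  weight 3: 2 codewords.
Minimum distance d = smallest w > 0 with A_w > 0 = 2.
Sanity: Σ A_w = 4 = 2^2 = 4 ✓.


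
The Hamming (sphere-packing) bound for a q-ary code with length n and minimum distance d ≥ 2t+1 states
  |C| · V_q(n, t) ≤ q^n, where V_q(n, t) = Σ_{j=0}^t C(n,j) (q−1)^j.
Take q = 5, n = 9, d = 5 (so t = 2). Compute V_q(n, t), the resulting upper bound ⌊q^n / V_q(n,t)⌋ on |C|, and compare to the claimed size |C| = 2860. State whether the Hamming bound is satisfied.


V_q(n, t) = 613, q^n = 1953125, Hamming bound = 3186, |C| = 2860 ≤ bound (satisfied).

Step 1: Compute V_q(n, t) = Σ_{j=0}^2 C(n, j) (q−1)^j.
  j = 0: C(9,0)·(4)^0 = 1·1 = 1.
  j = 1: C(9,1)·(4)^1 = 9·4 = 36.
  j = 2: C(9,2)·(4)^2 = 36·16 = 576.
  V_q(n, t) = 1 + 36 + 576 = 613.
Step 2: q^n = 5^9 = 1953125.
Step 3: Hamming bound ⌊q^n / V_q(n,t)⌋ = ⌊1953125/613⌋ = 3186.
Step 4: Compare |C| = 2860 to 3186: satisfied.
The claimed |C| lies below the Hamming bound.


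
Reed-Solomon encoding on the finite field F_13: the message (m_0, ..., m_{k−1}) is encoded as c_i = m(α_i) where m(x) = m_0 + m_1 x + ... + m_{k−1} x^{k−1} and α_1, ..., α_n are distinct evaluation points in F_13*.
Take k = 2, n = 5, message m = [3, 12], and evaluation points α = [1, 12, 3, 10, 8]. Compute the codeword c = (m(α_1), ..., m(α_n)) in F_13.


c = [2, 4, 0, 6, 8]

Message polynomial: m(x) = 3 + 12·x (mod 13).
For each evaluation point α_i, compute m(α_i) mod 13:
  α_1 = 1: Horner steps 12 → 2, so m(1) = 2.
  α_2 = 12: Horner steps 12 → 4, so m(12) = 4.
  α_3 = 3: Horner steps 12 → 0, so m(3) = 0.
  α_4 = 10: Horner steps 12 → 6, so m(10) = 6.
  α_5 = 8: Horner steps 12 → 8, so m(8) = 8.
Codeword c = [2, 4, 0, 6, 8] ∈ F_13^5.


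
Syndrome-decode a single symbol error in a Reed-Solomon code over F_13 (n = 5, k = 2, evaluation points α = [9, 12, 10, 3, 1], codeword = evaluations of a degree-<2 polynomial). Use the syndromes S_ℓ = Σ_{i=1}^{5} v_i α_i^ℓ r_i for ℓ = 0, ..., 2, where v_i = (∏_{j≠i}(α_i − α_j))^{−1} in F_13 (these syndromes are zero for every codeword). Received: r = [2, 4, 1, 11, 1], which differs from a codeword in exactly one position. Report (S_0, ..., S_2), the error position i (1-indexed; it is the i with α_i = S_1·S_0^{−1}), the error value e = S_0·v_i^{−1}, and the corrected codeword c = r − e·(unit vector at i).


S = (5, 11, 6), error at position 3, error magnitude e = 7, c = [2, 4, 7, 11, 1].

Step 1: column multipliers v_i = (∏_{j≠i}(α_i − α_j))^{−1} mod 13.
  i = 1 (α = 9): (9−12)(9−10)(9−3)(9−1) = (−3)·(−1)·6·8 = 144 ≡ 1, so v_1 = 1^{−1} = 1 (mod 13).
  i = 2 (α = 12): (12−9)(12−10)(12−3)(12−1) = 3·2·9·11 = 594 ≡ 9, so v_2 = 9^{−1} = 3 (mod 13).
  i = 3 (α = 10): (10−9)(10−12)(10−3)(10−1) = 1·(−2)·7·9 = −126 ≡ 4, so v_3 = 4^{−1} = 10 (mod 13).
  i = 4 (α = 3): (3−9)(3−12)(3−10)(3−1) = (−6)·(−9)·(−7)·2 = −756 ≡ 11, so v_4 = 11^{−1} = 6 (mod 13).
  i = 5 (α = 1): (1−9)(1−12)(1−10)(1−3) = (−8)·(−11)·(−9)·(−2) = 1584 ≡ 11, so v_5 = 11^{−1} = 6 (mod 13).
  v = [1, 3, 10, 6, 6].
Step 2: syndromes of r = [2, 4, 1, 11, 1] (all sums mod 13).
  S_0 = Σ v_i r_i = 1·2 + 3·4 + 10·1 + 6·11 + 6·1 = 96 ≡ 5.
  S_1 = Σ v_i α_i r_i = 1·9·2 + 3·12·4 + 10·10·1 + 6·3·11 + 6·1·1 = 466 ≡ 11.
  α_i^2 mod 13 = [3, 1, 9, 9, 1].
  S_2 = Σ v_i α_i^2 r_i = 1·3·2 + 3·1·4 + 10·9·1 + 6·9·11 + 6·1·1 = 708 ≡ 6.
  S = (5, 11, 6) ≠ 0, so r is not a codeword (an error is present).
Step 3: locate the error. For a single error e at position i, S_ℓ = v_i·e·α_i^ℓ, so α_err = S_1/S_0.
  S_0^{−1} = 5^{−1} = 8 (mod 13), so α_err = 11·8 = 88 ≡ 10 = α_3. Error position i = 3.
  Consistency check: S_2/S_1 = 6·6 = 36 ≡ 10 = α_err ✓ (single-error assumption holds).
Step 4: error magnitude e = S_0/v_3 = S_0·∏_{j≠3}(α_3 − α_j) = 5·4 = 20 ≡ 7 (mod 13).
Step 5: correct position 3: c_3 = r_3 − e = 1 − 7 ≡ 7 (mod 13). Hence c = [2, 4, 7, 11, 1].
  Check: interpolating c through the α_i gives m(x) = 9 + 5·x (degree < 2) with m(α_i) = c_i for every i, so c is indeed a codeword.


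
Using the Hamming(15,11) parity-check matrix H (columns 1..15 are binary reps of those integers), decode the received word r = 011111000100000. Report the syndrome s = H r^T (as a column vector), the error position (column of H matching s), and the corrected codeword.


s = (1, 1, 0, 0)^T, error position = 12, corrected codeword c = 011111000101000

Compute s = H r^T mod 2 one row at a time:
  s_1 = 0 + 0 + 1 + 0 + 0 + 0 + 0 + 0 = 1 ≡ 1 (mod 2).
  s_2 = 1 + 1 + 1 + 0 + 0 + 0 + 0 + 0 = 3 ≡ 1 (mod 2).
  s_3 = 1 + 1 + 1 + 0 + 1 + 0 + 0 + 0 = 4 ≡ 0 (mod 2).
  s_4 = 0 + 1 + 1 + 0 + 0 + 0 + 0 + 0 = 2 ≡ 0 (mod 2).
s = (1, 1, 0, 0)^T — this equals column 12 of H (binary 1100), so error is at position 12.
Correct: flip bit 12 of r = 011111000100000 to get c = 011111000101000.


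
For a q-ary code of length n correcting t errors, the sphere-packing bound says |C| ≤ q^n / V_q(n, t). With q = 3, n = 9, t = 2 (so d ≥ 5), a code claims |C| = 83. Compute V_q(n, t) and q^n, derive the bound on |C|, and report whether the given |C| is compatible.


V_q(n, t) = 163, q^n = 19683, Hamming bound = 120, |C| = 83 ≤ bound (satisfied).

Step 1: Compute V_q(n, t) = Σ_{j=0}^2 C(n, j) (q−1)^j.
  j = 0: C(9,0)·(2)^0 = 1·1 = 1.
  j = 1: C(9,1)·(2)^1 = 9·2 = 18.
  j = 2: C(9,2)·(2)^2 = 36·4 = 144.
  V_q(n, t) = 1 + 18 + 144 = 163.
Step 2: q^n = 3^9 = 19683.
Step 3: Hamming bound ⌊q^n / V_q(n,t)⌋ = ⌊19683/163⌋ = 120.
Step 4: Compare |C| = 83 to 120: satisfied.
The claimed |C| lies below the Hamming bound.


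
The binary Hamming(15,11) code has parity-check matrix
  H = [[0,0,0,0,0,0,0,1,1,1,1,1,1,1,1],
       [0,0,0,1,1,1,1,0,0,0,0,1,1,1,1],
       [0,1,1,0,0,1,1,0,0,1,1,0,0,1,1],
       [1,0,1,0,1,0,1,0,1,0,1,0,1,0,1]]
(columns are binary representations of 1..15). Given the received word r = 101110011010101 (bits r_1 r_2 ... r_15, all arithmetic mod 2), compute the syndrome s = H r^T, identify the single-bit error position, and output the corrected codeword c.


s = (1, 0, 1, 1)^T, error position = 11, corrected codeword c = 101110011000101

Compute s = H r^T mod 2 one row at a time:
  s_1 = 1 + 1 + 0 + 1 + 0 + 1 + 0 + 1 = 5 ≡ 1 (mod 2).
  s_2 = 1 + 1 + 0 + 0 + 0 + 1 + 0 + 1 = 4 ≡ 0 (mod 2).
  s_3 = 0 + 1 + 0 + 0 + 0 + 1 + 0 + 1 = 3 ≡ 1 (mod 2).
  s_4 = 1 + 1 + 1 + 0 + 1 + 1 + 1 + 1 = 7 ≡ 1 (mod 2).
s = (1, 0, 1, 1)^T — this equals column 11 of H (binary 1011), so error is at position 11.
Correct: flip bit 11 of r = 101110011010101 to get c = 101110011000101.


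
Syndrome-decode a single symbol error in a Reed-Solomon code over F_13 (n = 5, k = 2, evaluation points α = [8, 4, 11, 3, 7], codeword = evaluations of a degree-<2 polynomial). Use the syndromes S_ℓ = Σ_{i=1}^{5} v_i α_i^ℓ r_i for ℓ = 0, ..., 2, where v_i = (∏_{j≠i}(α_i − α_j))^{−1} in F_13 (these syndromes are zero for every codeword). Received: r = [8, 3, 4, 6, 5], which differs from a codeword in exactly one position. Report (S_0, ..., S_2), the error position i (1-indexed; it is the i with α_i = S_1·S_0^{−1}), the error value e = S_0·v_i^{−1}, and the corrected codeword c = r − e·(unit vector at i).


S = (1, 4, 3), error at position 2, error magnitude e = 7, c = [8, 9, 4, 6, 5].

Step 1: column multipliers v_i = (∏_{j≠i}(α_i − α_j))^{−1} mod 13.
  i = 1 (α = 8): (8−4)(8−11)(8−3)(8−7) = 4·(−3)·5·1 = −60 ≡ 5, so v_1 = 5^{−1} = 8 (mod 13).
  i = 2 (α = 4): (4−8)(4−11)(4−3)(4−7) = (−4)·(−7)·1·(−3) = −84 ≡ 7, so v_2 = 7^{−1} = 2 (mod 13).
  i = 3 (α = 11): (11−8)(11−4)(11−3)(11−7) = 3·7·8·4 = 672 ≡ 9, so v_3 = 9^{−1} = 3 (mod 13).
  i = 4 (α = 3): (3−8)(3−4)(3−11)(3−7) = (−5)·(−1)·(−8)·(−4) = 160 ≡ 4, so v_4 = 4^{−1} = 10 (mod 13).
  i = 5 (α = 7): (7−8)(7−4)(7−11)(7−3) = (−1)·3·(−4)·4 = 48 ≡ 9, so v_5 = 9^{−1} = 3 (mod 13).
  v = [8, 2, 3, 10, 3].
Step 2: syndromes of r = [8, 3, 4, 6, 5] (all sums mod 13).
  S_0 = Σ v_i r_i = 8·8 + 2·3 + 3·4 + 10·6 + 3·5 = 157 ≡ 1.
  S_1 = Σ v_i α_i r_i = 8·8·8 + 2·4·3 + 3·11·4 + 10·3·6 + 3·7·5 = 953 ≡ 4.
  α_i^2 mod 13 = [12, 3, 4, 9, 10].
  S_2 = Σ v_i α_i^2 r_i = 8·12·8 + 2·3·3 + 3·4·4 + 10·9·6 + 3·10·5 = 1524 ≡ 3.
  S = (1, 4, 3) ≠ 0, so r is not a codeword (an error is present).
Step 3: locate the error. For a single error e at position i, S_ℓ = v_i·e·α_i^ℓ, so α_err = S_1/S_0.
  S_0^{−1} = 1^{−1} = 1 (mod 13), so α_err = 4·1 = 4 ≡ 4 = α_2. Error position i = 2.
  Consistency check: S_2/S_1 = 3·10 = 30 ≡ 4 = α_err ✓ (single-error assumption holds).
Step 4: error magnitude e = S_0/v_2 = S_0·∏_{j≠2}(α_2 − α_j) = 1·7 = 7 ≡ 7 (mod 13).
Step 5: correct position 2: c_2 = r_2 − e = 3 − 7 ≡ 9 (mod 13). Hence c = [8, 9, 4, 6, 5].
  Check: interpolating c through the α_i gives m(x) = 10 + 3·x (degree < 2) with m(α_i) = c_i for every i, so c is indeed a codeword.


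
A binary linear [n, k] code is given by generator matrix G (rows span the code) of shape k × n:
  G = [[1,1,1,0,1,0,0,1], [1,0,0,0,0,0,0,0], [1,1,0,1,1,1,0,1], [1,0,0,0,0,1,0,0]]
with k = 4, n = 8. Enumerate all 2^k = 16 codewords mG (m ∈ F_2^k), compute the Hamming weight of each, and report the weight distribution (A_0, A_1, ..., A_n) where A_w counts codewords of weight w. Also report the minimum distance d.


Weight distribution: A_0 = 1, A_1 = 2, A_2 = 2, A_3 = 2, A_4 = 3, A_5 = 4, A_6 = 2. Minimum distance d = 1.

Enumerate all 2^4 = 16 messages m ∈ F_2^4.
For each, compute codeword c = mG in F_2^8, then tally its weight.
  m = 0000 → c = 00000000, weight = 0.
  m = 1000 → c = 11101001, weight = 5.
  m = 0100 → c = 10000000, weight = 1.
  m = 1100 → c = 01101001, weight = 4.
  m = 0010 → c = 11011101, weight = 6.
  m = 1010 → c = 00110100, weight = 3.
  m = 0110 → c = 01011101, weight = 5.
  m = 1110 → c = 10110100, weight = 4.
  m = 0001 → c = 10000100, weight = 2.
  m = 1001 → c = 01101101, weight = 5.
  m = 0101 → c = 00000100, weight = 1.
  m = 1101 → c = 11101101, weight = 6.
  m = 0011 → c = 01011001, weight = 4.
  m = 1011 → c = 10110000, weight = 3.
  m = 0111 → c = 11011001, weight = 5.
  m = 1111 → c = 00110000, weight = 2.
Tally weights:
  weight 0: 1 codewords.
  weight 1: 2 codewords.
  weight 2: 2 codewords.
  weight 3: 2 codewords.
  weight 4: 3 codewords.
  weight 5: 4 codewords.
  weight 6: 2 codewords.
Minimum distance d = smallest w > 0 with A_w > 0 = 1.
Sanity: Σ A_w = 16 = 2^4 = 16 ✓.


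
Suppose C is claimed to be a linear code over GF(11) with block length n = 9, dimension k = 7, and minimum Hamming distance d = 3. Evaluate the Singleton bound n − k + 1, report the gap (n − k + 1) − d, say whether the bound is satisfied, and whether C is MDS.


Singleton RHS = n − k + 1 = 3, slack = 0, bound satisfied, MDS.

Singleton bound: d ≤ n − k + 1.
Here n = 9, k = 7, so n − k + 1 = 3.
Given d = 3, check d ≤ 3: YES.
Slack = (n − k + 1) − d = 0.
The code is MDS (slack = 0).
Description: the claimed parameters are [9, 7, 3]_11; such a code would be MDS (meets Singleton bound).


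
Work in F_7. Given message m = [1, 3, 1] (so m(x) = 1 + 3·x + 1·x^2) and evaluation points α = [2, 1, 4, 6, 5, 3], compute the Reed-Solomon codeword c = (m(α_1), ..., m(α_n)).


c = [4, 5, 1, 6, 6, 5]

Message polynomial: m(x) = 1 + 3·x + 1·x^2 (mod 7).
For each evaluation point α_i, compute m(α_i) mod 7:
  α_1 = 2: Horner steps 1 → 5 → 4, so m(2) = 4.
  α_2 = 1: Horner steps 1 → 4 → 5, so m(1) = 5.
  α_3 = 4: Horner steps 1 → 0 → 1, so m(4) = 1.
  α_4 = 6: Horner steps 1 → 2 → 6, so m(6) = 6.
  α_5 = 5: Horner steps 1 → 1 → 6, so m(5) = 6.
  α_6 = 3: Horner steps 1 → 6 → 5, so m(3) = 5.
Codeword c = [4, 5, 1, 6, 6, 5] ∈ F_7^6.
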